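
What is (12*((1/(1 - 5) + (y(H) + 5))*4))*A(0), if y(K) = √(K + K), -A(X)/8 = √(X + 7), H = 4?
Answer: -1824*√7 - 768*√14 ≈ -7699.4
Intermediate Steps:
A(X) = -8*√(7 + X) (A(X) = -8*√(X + 7) = -8*√(7 + X))
y(K) = √2*√K (y(K) = √(2*K) = √2*√K)
(12*((1/(1 - 5) + (y(H) + 5))*4))*A(0) = (12*((1/(1 - 5) + (√2*√4 + 5))*4))*(-8*√(7 + 0)) = (12*((1/(-4) + (√2*2 + 5))*4))*(-8*√7) = (12*((-¼ + (2*√2 + 5))*4))*(-8*√7) = (12*((-¼ + (5 + 2*√2))*4))*(-8*√7) = (12*((19/4 + 2*√2)*4))*(-8*√7) = (12*(19 + 8*√2))*(-8*√7) = (228 + 96*√2)*(-8*√7) = -8*√7*(228 + 96*√2)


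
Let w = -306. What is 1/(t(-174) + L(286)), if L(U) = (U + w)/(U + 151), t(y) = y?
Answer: -437/76058 ≈ -0.0057456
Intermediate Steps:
L(U) = (-306 + U)/(151 + U) (L(U) = (U - 306)/(U + 151) = (-306 + U)/(151 + U))
1/(t(-174) + L(286)) = 1/(-174 + (-306 + 286)/(151 + 286)) = 1/(-174 - 20/437) = 1/(-76058/437) = -437/76058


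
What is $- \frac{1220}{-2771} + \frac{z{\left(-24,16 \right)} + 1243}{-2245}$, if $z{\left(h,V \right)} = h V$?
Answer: $\frac{358611}{6220895} \approx 0.057646$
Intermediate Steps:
$z{\left(h,V \right)} = V h$
$- \frac{1220}{-2771} + \frac{z{\left(-24,16 \right)} + 1243}{-2245} = - \frac{1220}{-2771} + \frac{16 \left(-24\right) + 1243}{-2245} = \left(-1220\right) \left(- \frac{1}{2771}\right) + \left(-384 + 1243\right) \left(- \frac{1}{2245}\right) = \frac{1220}{2771} + 859 \left(- \frac{1}{2245}\right) = \frac{1220}{2771} - \frac{859}{2245} = \frac{358611}{6220895}$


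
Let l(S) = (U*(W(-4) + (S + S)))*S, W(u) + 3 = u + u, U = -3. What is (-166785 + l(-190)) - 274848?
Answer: -664503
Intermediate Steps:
W(u) = -3 + 2*u (W(u) = -3 + (u + u) = -3 + 2*u)
l(S) = S*(33 - 6*S) (l(S) = (-3*((-3 + 2*(-4)) + (S + S)))*S = (-3*((-3 - 8) + 2*S))*S = (-3*(-11 + 2*S))*S = (33 - 6*S)*S = S*(33 - 6*S))
(-166785 + l(-190)) - 274848 = (-166785 + 3*(-190)*(11 - 2*(-190))) - 274848 = (-166785 + 3*(-190)*(11 + 380)) - 274848 = (-166785 + 3*(-190)*391) - 274848 = (-166785 - 222870) - 274848 = -389655 - 274848 = -664503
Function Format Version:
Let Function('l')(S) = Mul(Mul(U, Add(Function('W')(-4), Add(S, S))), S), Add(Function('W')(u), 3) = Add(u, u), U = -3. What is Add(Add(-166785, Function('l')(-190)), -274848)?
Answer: -664503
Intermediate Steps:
Function('W')(u) = Add(-3, Mul(2, u)) (Function('W')(u) = Add(-3, Add(u, u)) = Add(-3, Mul(2, u)))
Function('l')(S) = Mul(S, Add(33, Mul(-6, S))) (Function('l')(S) = Mul(Mul(-3, Add(Add(-3, Mul(2, -4)), Add(S, S))), S) = Mul(Mul(-3, Add(Add(-3, -8), Mul(2, S))), S) = Mul(Mul(-3, Add(-11, Mul(2, S))), S) = Mul(Add(33, Mul(-6, S)), S) = Mul(S, Add(33, Mul(-6, S))))
Add(Add(-166785, Function('l')(-190)), -274848) = Add(Add(-166785, Mul(3, -190, Add(11, Mul(-2, -190)))), -274848) = Add(Add(-166785, Mul(3, -190, Add(11, 380))), -274848) = Add(Add(-166785, Mul(3, -190, 391)), -274848) = Add(Add(-166785, -222870), -274848) = Add(-389655, -274848) = -664503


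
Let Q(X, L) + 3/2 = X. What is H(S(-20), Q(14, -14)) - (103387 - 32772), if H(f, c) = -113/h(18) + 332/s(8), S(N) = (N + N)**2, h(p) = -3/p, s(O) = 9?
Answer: -629101/9 ≈ -69900.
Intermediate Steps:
Q(X, L) = -3/2 + X
S(N) = 4*N**2 (S(N) = (2*N)**2 = 4*N**2)
H(f, c) = 6434/9 (H(f, c) = -113/((-3/18)) + 332/9 = -113/((-3*1/18)) + 332*(1/9) = -113/(-1/6) + 332/9 = -113*(-6) + 332/9 = 678 + 332/9 = 6434/9)
H(S(-20), Q(14, -14)) - (103387 - 32772) = 6434/9 - (103387 - 32772) = 6434/9 - 1*70615 = 6434/9 - 70615 = -629101/9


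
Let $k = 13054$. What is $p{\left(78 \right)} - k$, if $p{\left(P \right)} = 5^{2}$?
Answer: $-13029$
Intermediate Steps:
$p{\left(P \right)} = 25$
$p{\left(78 \right)} - k = 25 - 13054 = -13029$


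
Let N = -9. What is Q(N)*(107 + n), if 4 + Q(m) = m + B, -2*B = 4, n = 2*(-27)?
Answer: -795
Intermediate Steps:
n = -54
B = -2 (B = -½*4 = -2)
Q(m) = -6 + m (Q(m) = -4 + (m - 2) = -4 + (-2 + m) = -6 + m)
Q(N)*(107 + n) = (-6 - 9)*(107 - 54) = -15*53 = -795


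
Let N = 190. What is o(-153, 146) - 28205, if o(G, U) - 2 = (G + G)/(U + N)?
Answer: -1579419/56 ≈ -28204.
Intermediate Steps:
o(G, U) = 2 + 2*G/(190 + U) (o(G, U) = 2 + (G + G)/(U + 190) = 2 + (2*G)/(190 + U) = 2 + 2*G/(190 + U))
o(-153, 146) - 28205 = 2*(190 - 153 + 146)/(190 + 146) - 28205 = 2*183/336 - 28205 = 2*(1/336)*183 - 28205 = 61/56 - 28205 = -1579419/56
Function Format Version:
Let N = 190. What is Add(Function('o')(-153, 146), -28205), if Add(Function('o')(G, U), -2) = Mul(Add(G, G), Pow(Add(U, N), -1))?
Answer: Rational(-1579419, 56) ≈ -28204.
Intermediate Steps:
Function('o')(G, U) = Add(2, Mul(2, G, Pow(Add(190, U), -1))) (Function('o')(G, U) = Add(2, Mul(Add(G, G), Pow(Add(U, 190), -1))) = Add(2, Mul(Mul(2, G), Pow(Add(190, U), -1))) = Add(2, Mul(2, G, Pow(Add(190, U), -1))))
Add(Function('o')(-153, 146), -28205) = Add(Mul(2, Pow(Add(190, 146), -1), Add(190, -153, 146)), -28205) = Add(Mul(2, Pow(336, -1), 183), -28205) = Add(Mul(2, Rational(1, 336), 183), -28205) = Add(Rational(61, 56), -28205) = Rational(-1579419, 56)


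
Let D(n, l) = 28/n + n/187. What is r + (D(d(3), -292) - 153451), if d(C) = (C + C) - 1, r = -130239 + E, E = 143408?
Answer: -131158409/935 ≈ -1.4028e+5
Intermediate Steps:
r = 13169 (r = -130239 + 143408 = 13169)
d(C) = -1 + 2*C (d(C) = 2*C - 1 = -1 + 2*C)
D(n, l) = 28/n + n/187 (D(n, l) = 28/n + n*(1/187) = 28/n + n/187)
r + (D(d(3), -292) - 153451) = 13169 + ((28/(-1 + 2*3) + (-1 + 2*3)/187) - 153451) = 13169 + ((28/(-1 + 6) + (-1 + 6)/187) - 153451) = 13169 + ((28/5 + (1/187)*5) - 153451) = 13169 + ((28*(1/5) + 5/187) - 153451) = 13169 + ((28/5 + 5/187) - 153451) = 13169 + (5261/935 - 153451) = 13169 - 143471424/935 = -131158409/935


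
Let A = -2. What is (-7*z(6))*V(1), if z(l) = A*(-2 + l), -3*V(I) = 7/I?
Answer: -392/3 ≈ -130.67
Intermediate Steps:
V(I) = -7/(3*I)
z(l) = 4 - 2*l (z(l) = -2*(-2 + l) = 4 - 2*l)
(-7*z(6))*V(1) = (-7*(4 - 2*6))*(-7/3/1) = (-7*(4 - 12))*(-7/3*1) = -7*(-8)*(-7/3) = 56*(-7/3) = -392/3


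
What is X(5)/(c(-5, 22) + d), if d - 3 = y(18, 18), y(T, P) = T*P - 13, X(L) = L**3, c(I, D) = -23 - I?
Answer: 125/296 ≈ 0.42230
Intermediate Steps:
y(T, P) = -13 + P*T (y(T, P) = P*T - 13 = -13 + P*T)
d = 314 (d = 3 + (-13 + 18*18) = 3 + (-13 + 324) = 3 + 311 = 314)
X(5)/(c(-5, 22) + d) = 5**3/((-23 - 1*(-5)) + 314) = 125/((-23 + 5) + 314) = 125/(-18 + 314) = 125/296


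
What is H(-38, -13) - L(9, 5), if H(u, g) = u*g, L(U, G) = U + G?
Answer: 480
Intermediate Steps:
L(U, G) = G + U
H(u, g) = g*u
H(-38, -13) - L(9, 5) = -13*(-38) - (5 + 9) = 494 - 1*14 = 494 - 14 = 480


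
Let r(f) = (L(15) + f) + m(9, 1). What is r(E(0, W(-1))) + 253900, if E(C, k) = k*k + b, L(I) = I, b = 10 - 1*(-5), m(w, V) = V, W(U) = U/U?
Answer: 253932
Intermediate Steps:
W(U) = 1
b = 15 (b = 10 + 5 = 15)
E(C, k) = 15 + k**2 (E(C, k) = k*k + 15 = k**2 + 15 = 15 + k**2)
r(f) = 16 + f (r(f) = (15 + f) + 1 = 16 + f)
r(E(0, W(-1))) + 253900 = (16 + (15 + 1**2)) + 253900 = (16 + (15 + 1)) + 253900 = (16 + 16) + 253900 = 32 + 253900 = 253932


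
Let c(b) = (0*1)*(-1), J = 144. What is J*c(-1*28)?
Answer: 0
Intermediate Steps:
c(b) = 0 (c(b) = 0*(-1) = 0)
J*c(-1*28) = 144*0 = 0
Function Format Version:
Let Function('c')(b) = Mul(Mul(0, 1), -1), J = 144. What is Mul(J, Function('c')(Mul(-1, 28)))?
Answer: 0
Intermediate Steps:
Function('c')(b) = 0 (Function('c')(b) = Mul(0, -1) = 0)
Mul(J, Function('c')(Mul(-1, 28))) = Mul(144, 0) = 0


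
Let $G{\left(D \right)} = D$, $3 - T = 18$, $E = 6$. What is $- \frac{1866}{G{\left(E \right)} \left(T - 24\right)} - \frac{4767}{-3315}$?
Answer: $\frac{31202}{3315} \approx 9.4124$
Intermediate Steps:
$T = -15$ ($T = 3 - 18 = -15$)
$- \frac{1866}{G{\left(E \right)} \left(T - 24\right)} - \frac{4767}{-3315} = - \frac{1866}{6 \left(-15 - 24\right)} - \frac{4767}{-3315} = - \frac{1866}{6 \left(-39\right)} - - \frac{1589}{1105} = - \frac{1866}{-234} + \frac{1589}{1105} = \left(-1866\right) \left(- \frac{1}{234}\right) + \frac{1589}{1105} = \frac{311}{39} + \frac{1589}{1105} = \frac{31202}{3315}$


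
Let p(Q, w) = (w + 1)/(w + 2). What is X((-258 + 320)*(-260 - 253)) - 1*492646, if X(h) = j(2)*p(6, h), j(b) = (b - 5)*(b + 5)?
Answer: -15668781289/31804 ≈ -4.9267e+5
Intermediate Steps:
p(Q, w) = (1 + w)/(2 + w)
j(b) = (-5 + b)*(5 + b)
X(h) = -21*(1 + h)/(2 + h) (X(h) = (-25 + 2²)*((1 + h)/(2 + h)) = (-25 + 4)*((1 + h)/(2 + h)) = -21*(1 + h)/(2 + h))
X((-258 + 320)*(-260 - 253)) - 1*492646 = 21*(-1 - (-258 + 320)*(-260 - 253))/(2 + (-258 + 320)*(-260 - 253)) - 1*492646 = 21*(-1 - 62*(-513))/(2 + 62*(-513)) - 492646 = 21*(-1 - 1*(-31806))/(2 - 31806) - 492646 = 21*(-1 + 31806)/(-31804) - 492646 = 21*(-1/31804)*31805 - 492646 = -667905/31804 - 492646 = -15668781289/31804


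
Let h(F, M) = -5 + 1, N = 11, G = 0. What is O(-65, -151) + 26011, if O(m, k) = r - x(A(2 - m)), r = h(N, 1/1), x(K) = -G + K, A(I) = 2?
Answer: 26005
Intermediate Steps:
h(F, M) = -4
x(K) = K (x(K) = -1*0 + K = 0 + K = K)
r = -4
O(m, k) = -6 (O(m, k) = -4 - 1*2 = -4 - 2 = -6)
O(-65, -151) + 26011 = -6 + 26011 = 26005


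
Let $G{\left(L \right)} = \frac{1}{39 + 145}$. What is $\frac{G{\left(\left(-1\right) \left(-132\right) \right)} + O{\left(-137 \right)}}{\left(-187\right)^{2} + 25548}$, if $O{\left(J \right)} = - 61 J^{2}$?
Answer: $- \frac{210663255}{11135128} \approx -18.919$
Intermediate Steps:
$G{\left(L \right)} = \frac{1}{184}$
$\frac{G{\left(\left(-1\right) \left(-132\right) \right)} + O{\left(-137 \right)}}{\left(-187\right)^{2} + 25548} = \frac{\frac{1}{184} - 61 \left(-137\right)^{2}}{\left(-187\right)^{2} + 25548} = \frac{\frac{1}{184} - 1144909}{34969 + 25548} = \frac{\frac{1}{184} - 1144909}{60517} = \left(- \frac{210663255}{184}\right) \frac{1}{60517} = - \frac{210663255}{11135128}$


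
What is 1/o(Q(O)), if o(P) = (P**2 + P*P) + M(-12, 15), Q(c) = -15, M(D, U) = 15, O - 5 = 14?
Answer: 1/465 ≈ 0.0021505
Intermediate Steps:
O = 19 (O = 5 + 14 = 19)
o(P) = 15 + 2*P**2 (o(P) = (P**2 + P*P) + 15 = (P**2 + P**2) + 15 = 2*P**2 + 15 = 15 + 2*P**2)
1/o(Q(O)) = 1/(15 + 2*(-15)**2) = 1/(15 + 2*225) = 1/(15 + 450) = 1/465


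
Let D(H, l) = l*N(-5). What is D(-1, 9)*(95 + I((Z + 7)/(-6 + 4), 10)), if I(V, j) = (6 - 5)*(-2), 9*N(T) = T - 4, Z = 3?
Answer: -837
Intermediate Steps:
N(T) = -4/9 + T/9 (N(T) = (T - 4)/9 = (-4 + T)/9 = -4/9 + T/9)
D(H, l) = -l (D(H, l) = l*(-4/9 + (⅑)*(-5)) = l*(-4/9 - 5/9) = l*(-1) = -l)
I(V, j) = -2 (I(V, j) = 1*(-2) = -2)
D(-1, 9)*(95 + I((Z + 7)/(-6 + 4), 10)) = (-1*9)*(95 - 2) = -9*93 = -837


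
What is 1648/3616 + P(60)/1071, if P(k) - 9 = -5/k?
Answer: 673969/1452276 ≈ 0.46408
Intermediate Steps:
P(k) = 9 - 5/k
1648/3616 + P(60)/1071 = 1648/3616 + (9 - 5/60)/1071 = 1648*(1/3616) + (9 - 5*1/60)*(1/1071) = 103/226 + (9 - 1/12)*(1/1071) = 103/226 + (107/12)*(1/1071) = 103/226 + 107/12852 = 673969/1452276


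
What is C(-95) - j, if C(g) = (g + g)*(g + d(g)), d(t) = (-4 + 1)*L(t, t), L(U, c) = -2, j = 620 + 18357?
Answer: -2067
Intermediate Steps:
j = 18977
d(t) = 6 (d(t) = (-4 + 1)*(-2) = -3*(-2) = 6)
C(g) = 2*g*(6 + g) (C(g) = (g + g)*(g + 6) = (2*g)*(6 + g) = 2*g*(6 + g))
C(-95) - j = 2*(-95)*(6 - 95) - 1*18977 = 2*(-95)*(-89) - 18977 = 16910 - 18977 = -2067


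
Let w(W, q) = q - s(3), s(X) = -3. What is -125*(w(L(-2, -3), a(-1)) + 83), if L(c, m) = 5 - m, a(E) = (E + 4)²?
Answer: -11875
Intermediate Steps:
a(E) = (4 + E)²
w(W, q) = 3 + q (w(W, q) = q - 1*(-3) = q + 3 = 3 + q)
-125*(w(L(-2, -3), a(-1)) + 83) = -125*((3 + (4 - 1)²) + 83) = -125*((3 + 3²) + 83) = -125*((3 + 9) + 83) = -125*(12 + 83) = -125*95 = -11875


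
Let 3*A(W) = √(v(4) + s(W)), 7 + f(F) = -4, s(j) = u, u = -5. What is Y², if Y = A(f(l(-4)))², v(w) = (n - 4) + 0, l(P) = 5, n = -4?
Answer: 169/81 ≈ 2.0864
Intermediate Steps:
s(j) = -5
f(F) = -11 (f(F) = -7 - 4 = -11)
v(w) = -8 (v(w) = (-4 - 4) + 0 = -8 + 0 = -8)
A(W) = I*√13/3 (A(W) = √(-8 - 5)/3 = √(-13)/3 = (I*√13)/3 = I*√13/3)
Y = -13/9 (Y = (I*√13/3)² = -13/9 ≈ -1.4444)
Y² = (-13/9)² = 169/81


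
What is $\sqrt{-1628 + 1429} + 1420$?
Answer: $1420 + i \sqrt{199} \approx 1420.0 + 14.107 i$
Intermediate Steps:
$\sqrt{-1628 + 1429} + 1420 = \sqrt{-199} + 1420 = i \sqrt{199} + 1420 = 1420 + i \sqrt{199}$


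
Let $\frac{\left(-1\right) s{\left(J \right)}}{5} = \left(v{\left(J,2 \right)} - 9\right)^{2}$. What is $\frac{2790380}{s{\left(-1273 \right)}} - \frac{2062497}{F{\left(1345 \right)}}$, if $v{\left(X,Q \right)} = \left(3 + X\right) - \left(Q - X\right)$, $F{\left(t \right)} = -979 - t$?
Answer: $\frac{3363049428157}{3789814196} \approx 887.39$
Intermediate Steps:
$v{\left(X,Q \right)} = 3 - Q + 2 X$
$s{\left(J \right)} = - 5 \left(-8 + 2 J\right)^{2}$ ($s{\left(J \right)} = - 5 \left(\left(3 - 2 + 2 J\right) - 9\right)^{2} = - 5 \left(\left(1 + 2 J\right) - 9\right)^{2} = - 5 \left(-8 + 2 J\right)^{2}$)
$\frac{2790380}{s{\left(-1273 \right)}} - \frac{2062497}{F{\left(1345 \right)}} = \frac{2790380}{\left(-20\right) \left(-4 - 1273\right)^{2}} - \frac{2062497}{-979 - 1345} = \frac{2790380}{\left(-20\right) \left(-1277\right)^{2}} - \frac{2062497}{-979 - 1345} = \frac{2790380}{\left(-20\right) 1630729} - \frac{2062497}{-2324} = \frac{2790380}{-32614580} - - \frac{2062497}{2324} = 2790380 \left(- \frac{1}{32614580}\right) + \frac{2062497}{2324} = - \frac{139519}{1630729} + \frac{2062497}{2324} = \frac{3363049428157}{3789814196}$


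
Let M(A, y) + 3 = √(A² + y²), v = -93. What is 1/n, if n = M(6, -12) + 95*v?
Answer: -491/4339448 - √5/13018344 ≈ -0.00011332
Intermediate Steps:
M(A, y) = -3 + √(A² + y²)
n = -8838 + 6*√5 (n = (-3 + √(6² + (-12)²)) + 95*(-93) = (-3 + √(36 + 144)) - 8835 = (-3 + √180) - 8835 = (-3 + 6*√5) - 8835 = -8838 + 6*√5 ≈ -8824.6)
1/n = 1/(-8838 + 6*√5)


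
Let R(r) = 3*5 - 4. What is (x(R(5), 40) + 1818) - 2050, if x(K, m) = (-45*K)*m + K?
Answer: -20021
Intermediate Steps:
R(r) = 11 (R(r) = 15 - 4 = 11)
x(K, m) = K - 45*K*m (x(K, m) = -45*K*m + K = K - 45*K*m)
(x(R(5), 40) + 1818) - 2050 = (11*(1 - 45*40) + 1818) - 2050 = (11*(1 - 1800) + 1818) - 2050 = (11*(-1799) + 1818) - 2050 = (-19789 + 1818) - 2050 = -17971 - 2050 = -20021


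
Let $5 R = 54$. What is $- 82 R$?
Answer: $- \frac{4428}{5} \approx -885.6$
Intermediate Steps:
$R = \frac{54}{5}$ ($R = \frac{1}{5} \cdot 54 = \frac{54}{5} \approx 10.8$)
$- 82 R = \left(-82\right) \frac{54}{5} = - \frac{4428}{5}$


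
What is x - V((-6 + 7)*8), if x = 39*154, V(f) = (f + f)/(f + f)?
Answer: 6005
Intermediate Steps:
V(f) = 1 (V(f) = (2*f)/((2*f)) = (2*f)*(1/(2*f)) = 1)
x = 6006
x - V((-6 + 7)*8) = 6006 - 1*1 = 6006 - 1 = 6005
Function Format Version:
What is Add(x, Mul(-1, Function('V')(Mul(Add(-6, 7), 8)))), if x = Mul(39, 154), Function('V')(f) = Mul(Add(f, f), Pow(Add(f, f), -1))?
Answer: 6005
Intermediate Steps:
Function('V')(f) = 1 (Function('V')(f) = Mul(Mul(2, f), Pow(Mul(2, f), -1)) = Mul(Mul(2, f), Mul(Rational(1, 2), Pow(f, -1))) = 1)
x = 6006
Add(x, Mul(-1, Function('V')(Mul(Add(-6, 7), 8)))) = Add(6006, Mul(-1, 1)) = Add(6006, -1) = 6005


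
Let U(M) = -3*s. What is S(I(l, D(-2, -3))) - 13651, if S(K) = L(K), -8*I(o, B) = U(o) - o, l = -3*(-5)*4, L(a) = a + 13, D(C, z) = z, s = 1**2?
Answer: -109041/8 ≈ -13630.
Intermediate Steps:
s = 1
L(a) = 13 + a
l = 60 (l = 15*4 = 60)
U(M) = -3 (U(M) = -3*1 = -3)
I(o, B) = 3/8 + o/8 (I(o, B) = -(-3 - o)/8 = 3/8 + o/8)
S(K) = 13 + K
S(I(l, D(-2, -3))) - 13651 = (13 + (3/8 + (1/8)*60)) - 13651 = (13 + (3/8 + 15/2)) - 13651 = (13 + 63/8) - 13651 = 167/8 - 13651 = -109041/8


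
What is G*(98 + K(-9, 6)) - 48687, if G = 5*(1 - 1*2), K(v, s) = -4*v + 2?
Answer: -49367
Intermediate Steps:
K(v, s) = 2 - 4*v
G = -5 (G = 5*(1 - 2) = 5*(-1) = -5)
G*(98 + K(-9, 6)) - 48687 = -5*(98 + (2 - 4*(-9))) - 48687 = -5*(98 + (2 + 36)) - 48687 = -5*(98 + 38) - 48687 = -5*136 - 48687 = -680 - 48687 = -49367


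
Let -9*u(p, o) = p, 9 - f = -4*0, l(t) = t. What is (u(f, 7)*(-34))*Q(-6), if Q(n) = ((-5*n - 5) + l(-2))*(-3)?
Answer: -2346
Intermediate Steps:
f = 9 (f = 9 - (-4)*0 = 9 - 1*0 = 9 + 0 = 9)
u(p, o) = -p/9
Q(n) = 21 + 15*n (Q(n) = ((-5*n - 5) - 2)*(-3) = ((-5 - 5*n) - 2)*(-3) = (-7 - 5*n)*(-3) = 21 + 15*n)
(u(f, 7)*(-34))*Q(-6) = (-⅑*9*(-34))*(21 + 15*(-6)) = (-1*(-34))*(21 - 90) = 34*(-69) = -2346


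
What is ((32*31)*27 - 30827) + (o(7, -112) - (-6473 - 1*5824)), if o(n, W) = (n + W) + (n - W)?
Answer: 8268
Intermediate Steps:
o(n, W) = 2*n (o(n, W) = (W + n) + (n - W) = 2*n)
((32*31)*27 - 30827) + (o(7, -112) - (-6473 - 1*5824)) = ((32*31)*27 - 30827) + (2*7 - (-6473 - 1*5824)) = (992*27 - 30827) + (14 - (-6473 - 5824)) = (26784 - 30827) + (14 - 1*(-12297)) = -4043 + (14 + 12297) = -4043 + 12311 = 8268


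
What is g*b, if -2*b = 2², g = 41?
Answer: -82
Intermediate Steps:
b = -2 (b = -½*2² = -½*4 = -2)
g*b = 41*(-2) = -82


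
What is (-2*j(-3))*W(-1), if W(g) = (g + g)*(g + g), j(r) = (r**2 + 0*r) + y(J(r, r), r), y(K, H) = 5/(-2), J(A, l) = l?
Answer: -52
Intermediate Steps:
y(K, H) = -5/2 (y(K, H) = 5*(-1/2) = -5/2)
j(r) = -5/2 + r**2 (j(r) = (r**2 + 0*r) - 5/2 = (r**2 + 0) - 5/2 = r**2 - 5/2 = -5/2 + r**2)
W(g) = 4*g**2 (W(g) = (2*g)*(2*g) = 4*g**2)
(-2*j(-3))*W(-1) = (-2*(-5/2 + (-3)**2))*(4*(-1)**2) = (-2*(-5/2 + 9))*(4*1) = -2*13/2*4 = -13*4 = -52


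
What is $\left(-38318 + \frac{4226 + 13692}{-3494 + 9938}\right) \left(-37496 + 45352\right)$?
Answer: $- \frac{484918030136}{1611} \approx -3.01 \cdot 10^{8}$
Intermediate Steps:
$\left(-38318 + \frac{4226 + 13692}{-3494 + 9938}\right) \left(-37496 + 45352\right) = \left(-38318 + \frac{17918}{6444}\right) 7856 = \left(-38318 + 17918 \cdot \frac{1}{6444}\right) 7856 = \left(-38318 + \frac{8959}{3222}\right) 7856 = \left(- \frac{123451637}{3222}\right) 7856 = - \frac{484918030136}{1611}$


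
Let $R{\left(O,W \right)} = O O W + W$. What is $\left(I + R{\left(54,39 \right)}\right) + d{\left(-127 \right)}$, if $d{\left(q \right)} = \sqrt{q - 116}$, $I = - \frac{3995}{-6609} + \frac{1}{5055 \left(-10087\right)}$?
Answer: $\frac{4259707386076229}{37443498785} + 9 i \sqrt{3} \approx 1.1376 \cdot 10^{5} + 15.588 i$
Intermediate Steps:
$R{\left(O,W \right)} = W + W O^{2}$ ($R{\left(O,W \right)} = O^{2} W + W = W O^{2} + W = W + W O^{2}$)
$I = \frac{22633798274}{37443498785}$ ($I = \left(-3995\right) \left(- \frac{1}{6609}\right) + \frac{1}{5055} \left(- \frac{1}{10087}\right) = \frac{3995}{6609} - \frac{1}{50989785} = \frac{22633798274}{37443498785} \approx 0.60448$)
$d{\left(q \right)} = \sqrt{-116 + q}$
$\left(I + R{\left(54,39 \right)}\right) + d{\left(-127 \right)} = \left(\frac{22633798274}{37443498785} + 39 \left(1 + 54^{2}\right)\right) + \sqrt{-116 - 127} = \left(\frac{22633798274}{37443498785} + 39 \left(1 + 2916\right)\right) + \sqrt{-243} = \left(\frac{22633798274}{37443498785} + 39 \cdot 2917\right) + 9 i \sqrt{3} = \left(\frac{22633798274}{37443498785} + 113763\right) + 9 i \sqrt{3} = \frac{4259707386076229}{37443498785} + 9 i \sqrt{3}$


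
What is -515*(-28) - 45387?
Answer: -30967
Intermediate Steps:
-515*(-28) - 45387 = 14420 - 45387 = -30967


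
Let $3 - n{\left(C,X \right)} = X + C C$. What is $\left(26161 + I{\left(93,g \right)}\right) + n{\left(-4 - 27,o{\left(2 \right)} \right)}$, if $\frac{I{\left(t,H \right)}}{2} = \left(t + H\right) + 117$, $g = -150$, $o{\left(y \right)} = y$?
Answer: $25321$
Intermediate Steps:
$n{\left(C,X \right)} = 3 - X - C^{2}$ ($n{\left(C,X \right)} = 3 - \left(X + C C\right) = 3 - \left(X + C^{2}\right) = 3 - X - C^{2}$)
$I{\left(t,H \right)} = 234 + 2 H + 2 t$ ($I{\left(t,H \right)} = 2 \left(\left(t + H\right) + 117\right) = 2 \left(\left(H + t\right) + 117\right) = 2 \left(117 + H + t\right) = 234 + 2 H + 2 t$)
$\left(26161 + I{\left(93,g \right)}\right) + n{\left(-4 - 27,o{\left(2 \right)} \right)} = \left(26161 + \left(234 + 2 \left(-150\right) + 2 \cdot 93\right)\right) - \left(-1 + \left(-4 - 27\right)^{2}\right) = \left(26161 + \left(234 - 300 + 186\right)\right) - \left(-1 + \left(-4 - 27\right)^{2}\right) = \left(26161 + 120\right) - 960 = 26281 - 960 = 25321$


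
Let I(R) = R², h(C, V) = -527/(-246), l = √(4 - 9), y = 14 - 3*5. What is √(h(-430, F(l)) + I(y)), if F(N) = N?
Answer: √190158/246 ≈ 1.7726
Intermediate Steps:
y = -1 (y = 14 - 15 = -1)
l = I*√5 (l = √(-5) = I*√5 ≈ 2.2361*I)
h(C, V) = 527/246 (h(C, V) = -527*(-1/246) = 527/246)
√(h(-430, F(l)) + I(y)) = √(527/246 + (-1)²) = √(527/246 + 1) = √(773/246) = √190158/246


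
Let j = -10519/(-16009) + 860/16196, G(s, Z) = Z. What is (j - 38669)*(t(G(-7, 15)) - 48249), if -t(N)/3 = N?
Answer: 121048698490124922/64820441 ≈ 1.8674e+9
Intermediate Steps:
t(N) = -3*N
j = 46033366/64820441 (j = -10519*(-1/16009) + 860*(1/16196) = 10519/16009 + 215/4049 = 46033366/64820441 ≈ 0.71017)
(j - 38669)*(t(G(-7, 15)) - 48249) = (46033366/64820441 - 38669)*(-3*15 - 48249) = -2506495599663*(-45 - 48249)/64820441 = -2506495599663/64820441*(-48294) = 121048698490124922/64820441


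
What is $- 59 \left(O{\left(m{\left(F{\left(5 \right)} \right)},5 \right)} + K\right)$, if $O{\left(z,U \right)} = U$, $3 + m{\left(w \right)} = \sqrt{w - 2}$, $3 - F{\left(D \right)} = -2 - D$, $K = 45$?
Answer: $-2950$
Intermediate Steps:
$F{\left(D \right)} = 5 + D$ ($F{\left(D \right)} = 3 - \left(-2 - D\right) = 3 + \left(2 + D\right) = 5 + D$)
$m{\left(w \right)} = -3 + \sqrt{-2 + w}$ ($m{\left(w \right)} = -3 + \sqrt{w - 2} = -3 + \sqrt{-2 + w}$)
$- 59 \left(O{\left(m{\left(F{\left(5 \right)} \right)},5 \right)} + K\right) = - 59 \left(5 + 45\right) = \left(-59\right) 50 = -2950$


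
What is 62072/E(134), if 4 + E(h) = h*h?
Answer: 7759/2244 ≈ 3.4577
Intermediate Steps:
E(h) = -4 + h**2 (E(h) = -4 + h*h = -4 + h**2)
62072/E(134) = 62072/(-4 + 134**2) = 62072/(-4 + 17956) = 62072/17952 = 62072*(1/17952) = 7759/2244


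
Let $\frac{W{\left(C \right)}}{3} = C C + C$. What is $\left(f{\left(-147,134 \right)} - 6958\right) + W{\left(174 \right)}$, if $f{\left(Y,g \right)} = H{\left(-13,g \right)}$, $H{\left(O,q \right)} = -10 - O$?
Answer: $84395$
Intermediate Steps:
$f{\left(Y,g \right)} = 3$ ($f{\left(Y,g \right)} = -10 - -13 = -10 + 13 = 3$)
$W{\left(C \right)} = 3 C + 3 C^{2}$ ($W{\left(C \right)} = 3 \left(C C + C\right) = 3 \left(C^{2} + C\right) = 3 \left(C + C^{2}\right) = 3 C + 3 C^{2}$)
$\left(f{\left(-147,134 \right)} - 6958\right) + W{\left(174 \right)} = \left(3 - 6958\right) + 3 \cdot 174 \left(1 + 174\right) = -6955 + 3 \cdot 174 \cdot 175 = -6955 + 91350 = 84395$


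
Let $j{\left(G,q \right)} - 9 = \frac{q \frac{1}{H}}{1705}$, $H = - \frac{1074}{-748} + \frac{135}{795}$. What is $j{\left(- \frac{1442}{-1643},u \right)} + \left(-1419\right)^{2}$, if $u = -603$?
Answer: $\frac{3311104077948}{1644395} \approx 2.0136 \cdot 10^{6}$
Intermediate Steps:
$H = \frac{31827}{19822}$ ($H = \left(-1074\right) \left(- \frac{1}{748}\right) + 135 \cdot \frac{1}{795} = \frac{537}{374} + \frac{9}{53} = \frac{31827}{19822} \approx 1.6056$)
$j{\left(G,q \right)} = 9 + \frac{1802 q}{4933185}$ ($j{\left(G,q \right)} = 9 + \frac{q \frac{1}{\frac{31827}{19822}}}{1705} = 9 + q \frac{19822}{31827} \cdot \frac{1}{1705} = 9 + \frac{19822 q}{31827} \cdot \frac{1}{1705} = 9 + \frac{1802 q}{4933185}$)
$j{\left(- \frac{1442}{-1643},u \right)} + \left(-1419\right)^{2} = \left(9 + \frac{1802}{4933185} \left(-603\right)\right) + \left(-1419\right)^{2} = \left(9 - \frac{362202}{1644395}\right) + 2013561 = \frac{14437353}{1644395} + 2013561 = \frac{3311104077948}{1644395}$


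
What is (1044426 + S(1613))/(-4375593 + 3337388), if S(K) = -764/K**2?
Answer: -543471037766/540233916929 ≈ -1.0060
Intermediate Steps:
S(K) = -764/K**2
(1044426 + S(1613))/(-4375593 + 3337388) = (1044426 - 764/1613**2)/(-4375593 + 3337388) = (1044426 - 764*1/2601769)/(-1038205) = (1044426 - 764/2601769)*(-1/1038205) = (2717355188830/2601769)*(-1/1038205) = -543471037766/540233916929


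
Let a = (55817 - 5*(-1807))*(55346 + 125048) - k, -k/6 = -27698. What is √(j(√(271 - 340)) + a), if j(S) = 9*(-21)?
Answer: √11698745311 ≈ 1.0816e+5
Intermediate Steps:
k = 166188 (k = -6*(-27698) = 166188)
j(S) = -189
a = 11698745500 (a = (55817 - 5*(-1807))*(55346 + 125048) - 1*166188 = (55817 + 9035)*180394 - 166188 = 64852*180394 - 166188 = 11698911688 - 166188 = 11698745500)
√(j(√(271 - 340)) + a) = √(-189 + 11698745500) = √11698745311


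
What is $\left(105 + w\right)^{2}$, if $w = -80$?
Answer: $625$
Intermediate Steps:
$\left(105 + w\right)^{2} = \left(105 - 80\right)^{2} = 25^{2} = 625$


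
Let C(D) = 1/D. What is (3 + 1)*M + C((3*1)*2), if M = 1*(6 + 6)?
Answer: 289/6 ≈ 48.167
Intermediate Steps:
M = 12 (M = 1*12 = 12)
(3 + 1)*M + C((3*1)*2) = (3 + 1)*12 + 1/((3*1)*2) = 4*12 + 1/(3*2) = 48 + 1/6 = 48 + ⅙ = 289/6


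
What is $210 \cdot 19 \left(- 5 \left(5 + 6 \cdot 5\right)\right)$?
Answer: $-698250$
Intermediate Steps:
$210 \cdot 19 \left(- 5 \left(5 + 6 \cdot 5\right)\right) = 3990 \left(- 5 \left(5 + 30\right)\right) = 3990 \left(\left(-5\right) 35\right) = 3990 \left(-175\right) = -698250$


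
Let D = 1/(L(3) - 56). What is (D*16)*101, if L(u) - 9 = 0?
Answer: -1616/47 ≈ -34.383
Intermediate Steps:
L(u) = 9 (L(u) = 9 + 0 = 9)
D = -1/47 (D = 1/(9 - 56) = 1/(-47) = -1/47 ≈ -0.021277)
(D*16)*101 = -1/47*16*101 = -16/47*101 = -1616/47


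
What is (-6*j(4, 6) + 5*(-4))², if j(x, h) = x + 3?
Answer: 3844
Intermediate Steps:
j(x, h) = 3 + x
(-6*j(4, 6) + 5*(-4))² = (-6*(3 + 4) + 5*(-4))² = (-6*7 - 20)² = (-42 - 20)² = (-62)² = 3844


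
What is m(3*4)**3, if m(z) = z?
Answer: 1728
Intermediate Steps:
m(3*4)**3 = (3*4)**3 = 12**3 = 1728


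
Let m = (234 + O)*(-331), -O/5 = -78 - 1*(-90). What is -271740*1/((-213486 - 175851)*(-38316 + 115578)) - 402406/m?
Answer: 336243681850859/48124514977851 ≈ 6.9870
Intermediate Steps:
O = -60 (O = -5*(-78 - 1*(-90)) = -5*(-78 + 90) = -5*12 = -60)
m = -57594 (m = (234 - 60)*(-331) = 174*(-331) = -57594)
-271740*1/((-213486 - 175851)*(-38316 + 115578)) - 402406/m = -271740*1/((-213486 - 175851)*(-38316 + 115578)) - 402406/(-57594) = -271740/((-389337*77262)) - 402406*(-1/57594) = -271740/(-30080955294) + 201203/28797 = -271740*(-1/30080955294) + 201203/28797 = 45290/5013492549 + 201203/28797 = 336243681850859/48124514977851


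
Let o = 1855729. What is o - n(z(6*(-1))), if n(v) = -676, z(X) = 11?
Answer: 1856405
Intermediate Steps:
o - n(z(6*(-1))) = 1855729 - 1*(-676) = 1855729 + 676 = 1856405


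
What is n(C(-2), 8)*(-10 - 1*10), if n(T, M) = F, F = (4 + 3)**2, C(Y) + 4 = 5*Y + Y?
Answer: -980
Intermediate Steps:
C(Y) = -4 + 6*Y (C(Y) = -4 + (5*Y + Y) = -4 + 6*Y)
F = 49 (F = 7**2 = 49)
n(T, M) = 49
n(C(-2), 8)*(-10 - 1*10) = 49*(-10 - 1*10) = 49*(-10 - 10) = 49*(-20) = -980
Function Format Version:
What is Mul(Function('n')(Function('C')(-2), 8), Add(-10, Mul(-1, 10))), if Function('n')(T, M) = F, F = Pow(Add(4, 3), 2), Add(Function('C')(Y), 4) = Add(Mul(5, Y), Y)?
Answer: -980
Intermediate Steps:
Function('C')(Y) = Add(-4, Mul(6, Y)) (Function('C')(Y) = Add(-4, Add(Mul(5, Y), Y)) = Add(-4, Mul(6, Y)))
F = 49 (F = Pow(7, 2) = 49)
Function('n')(T, M) = 49
Mul(Function('n')(Function('C')(-2), 8), Add(-10, Mul(-1, 10))) = Mul(49, Add(-10, Mul(-1, 10))) = Mul(49, Add(-10, -10)) = Mul(49, -20) = -980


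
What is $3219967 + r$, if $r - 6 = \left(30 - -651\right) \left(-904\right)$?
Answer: $2604349$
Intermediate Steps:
$r = -615618$ ($r = 6 + \left(30 - -651\right) \left(-904\right) = 6 + \left(30 + 651\right) \left(-904\right) = 6 + 681 \left(-904\right) = 6 - 615624 = -615618$)
$3219967 + r = 3219967 - 615618 = 2604349$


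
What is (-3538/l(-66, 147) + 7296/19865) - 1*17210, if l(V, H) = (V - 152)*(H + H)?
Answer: -10955510177099/636593790 ≈ -17210.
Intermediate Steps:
l(V, H) = 2*H*(-152 + V) (l(V, H) = (-152 + V)*(2*H) = 2*H*(-152 + V))
(-3538/l(-66, 147) + 7296/19865) - 1*17210 = (-3538*1/(294*(-152 - 66)) + 7296/19865) - 1*17210 = (-3538/(2*147*(-218)) + 7296*(1/19865)) - 17210 = (-3538/(-64092) + 7296/19865) - 17210 = (-3538*(-1/64092) + 7296/19865) - 17210 = (1769/32046 + 7296/19865) - 17210 = 268948801/636593790 - 17210 = -10955510177099/636593790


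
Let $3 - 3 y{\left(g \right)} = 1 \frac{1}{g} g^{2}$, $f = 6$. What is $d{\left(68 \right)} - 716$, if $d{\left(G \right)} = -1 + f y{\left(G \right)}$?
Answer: $-847$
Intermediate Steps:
$y{\left(g \right)} = 1 - \frac{g}{3}$ ($y{\left(g \right)} = 1 - \frac{1 \frac{1}{g} g^{2}}{3} = 1 - \frac{\frac{1}{g} g^{2}}{3} = 1 - \frac{g}{3}$)
$d{\left(G \right)} = 5 - 2 G$ ($d{\left(G \right)} = -1 + 6 \left(1 - \frac{G}{3}\right) = -1 - \left(-6 + 2 G\right) = 5 - 2 G$)
$d{\left(68 \right)} - 716 = \left(5 - 136\right) - 716 = -131 - 716 = -847$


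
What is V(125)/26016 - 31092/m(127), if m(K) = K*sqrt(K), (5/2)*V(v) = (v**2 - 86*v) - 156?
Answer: 1573/21680 - 31092*sqrt(127)/16129 ≈ -21.652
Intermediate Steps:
V(v) = -312/5 - 172*v/5 + 2*v**2/5 (V(v) = 2*((v**2 - 86*v) - 156)/5 = 2*(-156 + v**2 - 86*v)/5 = -312/5 - 172*v/5 + 2*v**2/5)
m(K) = K**(3/2)
V(125)/26016 - 31092/m(127) = (-312/5 - 172/5*125 + (2/5)*125**2)/26016 - 31092*sqrt(127)/16129 = (-312/5 - 4300 + (2/5)*15625)*(1/26016) - 31092*sqrt(127)/16129 = (-312/5 - 4300 + 6250)*(1/26016) - 31092*sqrt(127)/16129 = (9438/5)*(1/26016) - 31092*sqrt(127)/16129 = 1573/21680 - 31092*sqrt(127)/16129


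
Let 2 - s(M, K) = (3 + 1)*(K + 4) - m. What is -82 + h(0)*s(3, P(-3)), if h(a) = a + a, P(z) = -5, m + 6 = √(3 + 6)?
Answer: -82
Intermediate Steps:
m = -3 (m = -6 + √(3 + 6) = -6 + √9 = -6 + 3 = -3)
h(a) = 2*a
s(M, K) = -17 - 4*K (s(M, K) = 2 - ((3 + 1)*(K + 4) - 1*(-3)) = 2 - (4*(4 + K) + 3) = 2 - ((16 + 4*K) + 3) = 2 - (19 + 4*K) = 2 + (-19 - 4*K) = -17 - 4*K)
-82 + h(0)*s(3, P(-3)) = -82 + (2*0)*(-17 - 4*(-5)) = -82 + 0*(-17 + 20) = -82 + 0*3 = -82 + 0 = -82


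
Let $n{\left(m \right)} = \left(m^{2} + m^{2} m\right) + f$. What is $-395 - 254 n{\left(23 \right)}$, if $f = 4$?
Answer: $-3226195$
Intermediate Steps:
$n{\left(m \right)} = 4 + m^{2} + m^{3}$ ($n{\left(m \right)} = \left(m^{2} + m^{2} m\right) + 4 = \left(m^{2} + m^{3}\right) + 4 = 4 + m^{2} + m^{3}$)
$-395 - 254 n{\left(23 \right)} = -395 - 254 \left(4 + 23^{2} + 23^{3}\right) = -395 - 254 \left(4 + 529 + 12167\right) = -395 - 3225800 = -3226195$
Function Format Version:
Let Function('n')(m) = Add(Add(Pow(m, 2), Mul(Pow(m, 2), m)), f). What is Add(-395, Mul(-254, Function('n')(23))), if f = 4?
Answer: -3226195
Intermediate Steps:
Function('n')(m) = Add(4, Pow(m, 2), Pow(m, 3)) (Function('n')(m) = Add(Add(Pow(m, 2), Mul(Pow(m, 2), m)), 4) = Add(Add(Pow(m, 2), Pow(m, 3)), 4) = Add(4, Pow(m, 2), Pow(m, 3)))
Add(-395, Mul(-254, Function('n')(23))) = Add(-395, Mul(-254, Add(4, Pow(23, 2), Pow(23, 3)))) = Add(-395, Mul(-254, Add(4, 529, 12167))) = Add(-395, Mul(-254, 12700)) = Add(-395, -3225800) = -3226195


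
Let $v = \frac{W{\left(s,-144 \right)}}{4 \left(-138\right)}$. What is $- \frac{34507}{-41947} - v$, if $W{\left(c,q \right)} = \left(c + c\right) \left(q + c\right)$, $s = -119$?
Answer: $\frac{1322339191}{11577372} \approx 114.22$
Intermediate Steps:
$W{\left(c,q \right)} = 2 c \left(c + q\right)$
$v = - \frac{31297}{276}$ ($v = \frac{2 \left(-119\right) \left(-119 - 144\right)}{4 \left(-138\right)} = \frac{2 \left(-119\right) \left(-263\right)}{-552} = 62594 \left(- \frac{1}{552}\right) = - \frac{31297}{276} \approx -113.39$)
$- \frac{34507}{-41947} - v = - \frac{34507}{-41947} - - \frac{31297}{276} = \left(-34507\right) \left(- \frac{1}{41947}\right) + \frac{31297}{276} = \frac{34507}{41947} + \frac{31297}{276} = \frac{1322339191}{11577372}$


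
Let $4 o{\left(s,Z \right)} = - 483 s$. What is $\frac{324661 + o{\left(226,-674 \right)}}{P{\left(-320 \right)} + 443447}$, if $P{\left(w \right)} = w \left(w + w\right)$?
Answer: $\frac{594743}{1296494} \approx 0.45873$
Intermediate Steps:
$o{\left(s,Z \right)} = - \frac{483 s}{4}$ ($o{\left(s,Z \right)} = \frac{\left(-483\right) s}{4} = - \frac{483 s}{4}$)
$P{\left(w \right)} = 2 w^{2}$ ($P{\left(w \right)} = w 2 w = 2 w^{2}$)
$\frac{324661 + o{\left(226,-674 \right)}}{P{\left(-320 \right)} + 443447} = \frac{324661 - \frac{54579}{2}}{2 \left(-320\right)^{2} + 443447} = \frac{324661 - \frac{54579}{2}}{2 \cdot 102400 + 443447} = \frac{594743}{2 \left(204800 + 443447\right)} = \frac{594743}{2 \cdot 648247} = \frac{594743}{2} \cdot \frac{1}{648247} = \frac{594743}{1296494}$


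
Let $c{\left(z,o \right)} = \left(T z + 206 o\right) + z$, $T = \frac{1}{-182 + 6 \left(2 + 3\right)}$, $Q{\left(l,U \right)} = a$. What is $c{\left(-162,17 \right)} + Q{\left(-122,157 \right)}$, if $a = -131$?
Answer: $\frac{243965}{76} \approx 3210.1$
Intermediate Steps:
$Q{\left(l,U \right)} = -131$
$T = - \frac{1}{152}$ ($T = \frac{1}{-182 + 6 \cdot 5} = \frac{1}{-182 + 30} = \frac{1}{-152} = - \frac{1}{152} \approx -0.0065789$)
$c{\left(z,o \right)} = 206 o + \frac{151 z}{152}$ ($c{\left(z,o \right)} = \left(- \frac{z}{152} + 206 o\right) + z = \left(206 o - \frac{z}{152}\right) + z = 206 o + \frac{151 z}{152}$)
$c{\left(-162,17 \right)} + Q{\left(-122,157 \right)} = \left(206 \cdot 17 + \frac{151}{152} \left(-162\right)\right) - 131 = \left(3502 - \frac{12231}{76}\right) - 131 = \frac{253921}{76} - 131 = \frac{243965}{76}$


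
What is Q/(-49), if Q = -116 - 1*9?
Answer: 125/49 ≈ 2.5510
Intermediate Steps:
Q = -125 (Q = -116 - 9 = -125)
Q/(-49) = -125/(-49) = -1/49*(-125) = 125/49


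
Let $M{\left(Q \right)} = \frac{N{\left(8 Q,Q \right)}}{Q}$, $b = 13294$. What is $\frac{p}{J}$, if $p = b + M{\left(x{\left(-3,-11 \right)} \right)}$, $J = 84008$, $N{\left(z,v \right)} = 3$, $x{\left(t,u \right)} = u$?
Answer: $\frac{146231}{924088} \approx 0.15824$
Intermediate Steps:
$M{\left(Q \right)} = \frac{3}{Q}$
$p = \frac{146231}{11}$ ($p = 13294 + \frac{3}{-11} = 13294 + 3 \left(- \frac{1}{11}\right) = 13294 - \frac{3}{11} = \frac{146231}{11} \approx 13294.0$)
$\frac{p}{J} = \frac{146231}{11 \cdot 84008} = \frac{146231}{11} \cdot \frac{1}{84008} = \frac{146231}{924088}$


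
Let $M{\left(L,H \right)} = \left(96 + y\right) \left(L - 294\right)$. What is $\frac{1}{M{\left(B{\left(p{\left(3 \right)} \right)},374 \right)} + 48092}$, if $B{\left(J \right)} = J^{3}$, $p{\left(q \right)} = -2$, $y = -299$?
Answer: $\frac{1}{109398} \approx 9.1409 \cdot 10^{-6}$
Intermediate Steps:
$M{\left(L,H \right)} = 59682 - 203 L$ ($M{\left(L,H \right)} = \left(96 - 299\right) \left(L - 294\right) = - 203 \left(-294 + L\right) = 59682 - 203 L$)
$\frac{1}{M{\left(B{\left(p{\left(3 \right)} \right)},374 \right)} + 48092} = \frac{1}{\left(59682 - 203 \left(-2\right)^{3}\right) + 48092} = \frac{1}{\left(59682 - -1624\right) + 48092} = \frac{1}{\left(59682 + 1624\right) + 48092} = \frac{1}{61306 + 48092} = \frac{1}{109398}$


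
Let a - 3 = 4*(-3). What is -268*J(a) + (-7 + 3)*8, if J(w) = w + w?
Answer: 4792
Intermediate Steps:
a = -9 (a = 3 + 4*(-3) = 3 - 12 = -9)
J(w) = 2*w
-268*J(a) + (-7 + 3)*8 = -536*(-9) + (-7 + 3)*8 = -268*(-18) - 4*8 = 4824 - 32 = 4792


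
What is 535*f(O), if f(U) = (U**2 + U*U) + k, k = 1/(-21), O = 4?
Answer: 358985/21 ≈ 17095.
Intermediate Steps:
k = -1/21 ≈ -0.047619
f(U) = -1/21 + 2*U**2 (f(U) = (U**2 + U*U) - 1/21 = (U**2 + U**2) - 1/21 = 2*U**2 - 1/21 = -1/21 + 2*U**2)
535*f(O) = 535*(-1/21 + 2*4**2) = 535*(-1/21 + 2*16) = 535*(-1/21 + 32) = 535*(671/21) = 358985/21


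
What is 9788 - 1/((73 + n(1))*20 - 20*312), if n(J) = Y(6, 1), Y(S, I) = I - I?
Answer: 46786641/4780 ≈ 9788.0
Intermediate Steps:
Y(S, I) = 0
n(J) = 0
9788 - 1/((73 + n(1))*20 - 20*312) = 9788 - 1/((73 + 0)*20 - 20*312) = 9788 - 1/(73*20 - 6240) = 9788 - 1/(1460 - 6240) = 9788 - 1/(-4780) = 9788 - 1*(-1/4780) = 9788 + 1/4780 = 46786641/4780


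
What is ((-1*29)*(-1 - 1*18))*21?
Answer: 11571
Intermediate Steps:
((-1*29)*(-1 - 1*18))*21 = -29*(-1 - 18)*21 = -29*(-19)*21 = 551*21 = 11571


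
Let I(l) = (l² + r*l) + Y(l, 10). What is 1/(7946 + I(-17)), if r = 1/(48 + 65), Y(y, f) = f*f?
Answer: 113/941838 ≈ 0.00011998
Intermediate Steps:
Y(y, f) = f²
r = 1/113 ≈ 0.0088496
I(l) = 100 + l² + l/113 (I(l) = (l² + l/113) + 10² = (l² + l/113) + 100 = 100 + l² + l/113)
1/(7946 + I(-17)) = 1/(7946 + (100 + (-17)² + (1/113)*(-17))) = 1/(7946 + (100 + 289 - 17/113)) = 1/(7946 + 43940/113) = 1/(941838/113) = 113/941838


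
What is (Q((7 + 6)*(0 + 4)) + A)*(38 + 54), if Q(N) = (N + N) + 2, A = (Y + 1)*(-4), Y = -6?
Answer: 11592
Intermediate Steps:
A = 20 (A = (-6 + 1)*(-4) = -5*(-4) = 20)
Q(N) = 2 + 2*N (Q(N) = 2*N + 2 = 2 + 2*N)
(Q((7 + 6)*(0 + 4)) + A)*(38 + 54) = ((2 + 2*((7 + 6)*(0 + 4))) + 20)*(38 + 54) = ((2 + 2*(13*4)) + 20)*92 = ((2 + 2*52) + 20)*92 = ((2 + 104) + 20)*92 = (106 + 20)*92 = 126*92 = 11592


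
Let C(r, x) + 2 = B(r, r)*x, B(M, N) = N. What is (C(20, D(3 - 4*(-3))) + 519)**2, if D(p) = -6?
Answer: 157609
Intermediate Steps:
C(r, x) = -2 + r*x
(C(20, D(3 - 4*(-3))) + 519)**2 = ((-2 + 20*(-6)) + 519)**2 = ((-2 - 120) + 519)**2 = (-122 + 519)**2 = 397**2 = 157609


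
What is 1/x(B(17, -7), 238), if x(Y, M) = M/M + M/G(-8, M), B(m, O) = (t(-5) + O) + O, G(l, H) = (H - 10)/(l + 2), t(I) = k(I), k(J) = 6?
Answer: -19/100 ≈ -0.19000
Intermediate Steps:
t(I) = 6
G(l, H) = (-10 + H)/(2 + l)
B(m, O) = 6 + 2*O (B(m, O) = (6 + O) + O = 6 + 2*O)
x(Y, M) = 1 + M/(5/3 - M/6) (x(Y, M) = M/M + M/(((-10 + M)/(2 - 8))) = 1 + M/(((-10 + M)/(-6))) = 1 + M/((-(-10 + M)/6)) = 1 + M/(5/3 - M/6))
1/x(B(17, -7), 238) = 1/(5*(2 + 238)/(10 - 1*238)) = 1/(5*240/(10 - 238)) = 1/(5*240/(-228)) = 1/(5*(-1/228)*240) = 1/(-100/19) = -19/100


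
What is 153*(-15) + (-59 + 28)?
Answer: -2326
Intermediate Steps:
153*(-15) + (-59 + 28) = -2295 - 31 = -2326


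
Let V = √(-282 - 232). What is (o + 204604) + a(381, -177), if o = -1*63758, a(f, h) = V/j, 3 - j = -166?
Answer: 140846 + I*√514/169 ≈ 1.4085e+5 + 0.13415*I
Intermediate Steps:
j = 169 (j = 3 - 1*(-166) = 3 + 166 = 169)
V = I*√514 (V = √(-514) = I*√514 ≈ 22.672*I)
a(f, h) = I*√514/169 (a(f, h) = (I*√514)/169 = (I*√514)*(1/169) = I*√514/169)
o = -63758
(o + 204604) + a(381, -177) = (-63758 + 204604) + I*√514/169 = 140846 + I*√514/169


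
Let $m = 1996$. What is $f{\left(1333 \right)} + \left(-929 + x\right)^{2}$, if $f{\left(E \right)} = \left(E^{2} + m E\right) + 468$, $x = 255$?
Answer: $4892301$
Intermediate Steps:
$f{\left(E \right)} = 468 + E^{2} + 1996 E$ ($f{\left(E \right)} = \left(E^{2} + 1996 E\right) + 468 = 468 + E^{2} + 1996 E$)
$f{\left(1333 \right)} + \left(-929 + x\right)^{2} = \left(468 + 1333^{2} + 1996 \cdot 1333\right) + \left(-929 + 255\right)^{2} = \left(468 + 1776889 + 2660668\right) + \left(-674\right)^{2} = 4438025 + 454276 = 4892301$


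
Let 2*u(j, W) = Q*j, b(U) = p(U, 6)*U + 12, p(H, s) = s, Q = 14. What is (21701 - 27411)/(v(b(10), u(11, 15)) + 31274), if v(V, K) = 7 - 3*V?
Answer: -1142/6213 ≈ -0.18381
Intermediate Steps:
b(U) = 12 + 6*U (b(U) = 6*U + 12 = 12 + 6*U)
u(j, W) = 7*j (u(j, W) = (14*j)/2 = 7*j)
(21701 - 27411)/(v(b(10), u(11, 15)) + 31274) = (21701 - 27411)/((7 - 3*(12 + 6*10)) + 31274) = -5710/((7 - 3*(12 + 60)) + 31274) = -5710/((7 - 3*72) + 31274) = -5710/((7 - 216) + 31274) = -5710/(-209 + 31274) = -5710/31065 = -5710*1/31065 = -1142/6213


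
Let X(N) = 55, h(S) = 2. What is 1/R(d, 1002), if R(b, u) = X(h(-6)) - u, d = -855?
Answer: -1/947 ≈ -0.0010560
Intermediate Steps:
R(b, u) = 55 - u
1/R(d, 1002) = 1/(55 - 1*1002) = 1/(55 - 1002) = 1/(-947) = -1/947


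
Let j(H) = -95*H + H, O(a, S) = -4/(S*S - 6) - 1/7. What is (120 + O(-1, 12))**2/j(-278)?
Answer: 3349747129/6096308148 ≈ 0.54947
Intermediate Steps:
O(a, S) = -1/7 - 4/(-6 + S**2) (O(a, S) = -4/(S**2 - 6) - 1*1/7 = -4/(-6 + S**2) - 1/7 = -1/7 - 4/(-6 + S**2))
j(H) = -94*H
(120 + O(-1, 12))**2/j(-278) = (120 + (-22 - 1*12**2)/(7*(-6 + 12**2)))**2/((-94*(-278))) = (120 + (-22 - 1*144)/(7*(-6 + 144)))**2/26132 = (120 + (1/7)*(-22 - 144)/138)**2*(1/26132) = (120 + (1/7)*(1/138)*(-166))**2*(1/26132) = (120 - 83/483)**2*(1/26132) = (57877/483)**2*(1/26132) = (3349747129/233289)*(1/26132) = 3349747129/6096308148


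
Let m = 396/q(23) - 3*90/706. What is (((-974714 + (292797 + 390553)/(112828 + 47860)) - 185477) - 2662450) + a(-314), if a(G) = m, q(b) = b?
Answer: -2493544418265699/652312936 ≈ -3.8226e+6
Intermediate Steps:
m = 136683/8119 (m = 396/23 - 3*90/706 = 396*(1/23) - 270*1/706 = 396/23 - 135/353 = 136683/8119 ≈ 16.835)
a(G) = 136683/8119
(((-974714 + (292797 + 390553)/(112828 + 47860)) - 185477) - 2662450) + a(-314) = (((-974714 + (292797 + 390553)/(112828 + 47860)) - 185477) - 2662450) + 136683/8119 = (((-974714 + 683350/160688) - 185477) - 2662450) + 136683/8119 = (((-974714 + 683350*(1/160688)) - 185477) - 2662450) + 136683/8119 = (((-974714 + 341675/80344) - 185477) - 2662450) + 136683/8119 = ((-78312079941/80344 - 185477) - 2662450) + 136683/8119 = (-93214044029/80344 - 2662450) + 136683/8119 = -307125926829/80344 + 136683/8119 = -2493544418265699/652312936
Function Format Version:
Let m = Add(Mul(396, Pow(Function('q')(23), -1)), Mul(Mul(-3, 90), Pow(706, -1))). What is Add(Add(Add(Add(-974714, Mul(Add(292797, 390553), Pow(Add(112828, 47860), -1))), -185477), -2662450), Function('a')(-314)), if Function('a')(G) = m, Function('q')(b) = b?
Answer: Rational(-2493544418265699, 652312936) ≈ -3.8226e+6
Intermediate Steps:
m = Rational(136683, 8119) (m = Add(Mul(396, Pow(23, -1)), Mul(Mul(-3, 90), Pow(706, -1))) = Add(Mul(396, Rational(1, 23)), Mul(-270, Rational(1, 706))) = Add(Rational(396, 23), Rational(-135, 353)) = Rational(136683, 8119) ≈ 16.835)
Function('a')(G) = Rational(136683, 8119)
Add(Add(Add(Add(-974714, Mul(Add(292797, 390553), Pow(Add(112828, 47860), -1))), -185477), -2662450), Function('a')(-314)) = Add(Add(Add(Add(-974714, Mul(Add(292797, 390553), Pow(Add(112828, 47860), -1))), -185477), -2662450), Rational(136683, 8119)) = Add(Add(Add(Add(-974714, Mul(683350, Pow(160688, -1))), -185477), -2662450), Rational(136683, 8119)) = Add(Add(Add(Add(-974714, Mul(683350, Rational(1, 160688))), -185477), -2662450), Rational(136683, 8119)) = Add(Add(Add(Add(-974714, Rational(341675, 80344)), -185477), -2662450), Rational(136683, 8119)) = Add(Add(Add(Rational(-78312079941, 80344), -185477), -2662450), Rational(136683, 8119)) = Add(Add(Rational(-93214044029, 80344), -2662450), Rational(136683, 8119)) = Add(Rational(-307125926829, 80344), Rational(136683, 8119)) = Rational(-2493544418265699, 652312936)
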